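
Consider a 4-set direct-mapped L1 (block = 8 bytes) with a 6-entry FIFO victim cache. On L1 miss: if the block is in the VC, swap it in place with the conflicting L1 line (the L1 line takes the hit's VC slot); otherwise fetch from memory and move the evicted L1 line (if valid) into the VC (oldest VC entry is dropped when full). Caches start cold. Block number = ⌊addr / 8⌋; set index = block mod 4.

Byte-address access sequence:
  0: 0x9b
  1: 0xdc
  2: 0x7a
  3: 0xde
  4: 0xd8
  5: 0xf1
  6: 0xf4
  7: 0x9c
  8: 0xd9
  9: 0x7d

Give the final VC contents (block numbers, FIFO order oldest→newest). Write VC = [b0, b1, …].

VC = [19, 27]

0: 0x9b (blk 19, set 3) → MISS  vc=[]
1: 0xdc (blk 27, set 3) → MISS  vc=[19]
2: 0x7a (blk 15, set 3) → MISS  vc=[19, 27]
3: 0xde (blk 27, set 3) → VC-HIT  vc=[19, 15]
4: 0xd8 (blk 27, set 3) → L1-HIT  vc=[19, 15]
5: 0xf1 (blk 30, set 2) → MISS  vc=[19, 15]
6: 0xf4 (blk 30, set 2) → L1-HIT  vc=[19, 15]
7: 0x9c (blk 19, set 3) → VC-HIT  vc=[27, 15]
8: 0xd9 (blk 27, set 3) → VC-HIT  vc=[19, 15]
9: 0x7d (blk 15, set 3) → VC-HIT  vc=[19, 27]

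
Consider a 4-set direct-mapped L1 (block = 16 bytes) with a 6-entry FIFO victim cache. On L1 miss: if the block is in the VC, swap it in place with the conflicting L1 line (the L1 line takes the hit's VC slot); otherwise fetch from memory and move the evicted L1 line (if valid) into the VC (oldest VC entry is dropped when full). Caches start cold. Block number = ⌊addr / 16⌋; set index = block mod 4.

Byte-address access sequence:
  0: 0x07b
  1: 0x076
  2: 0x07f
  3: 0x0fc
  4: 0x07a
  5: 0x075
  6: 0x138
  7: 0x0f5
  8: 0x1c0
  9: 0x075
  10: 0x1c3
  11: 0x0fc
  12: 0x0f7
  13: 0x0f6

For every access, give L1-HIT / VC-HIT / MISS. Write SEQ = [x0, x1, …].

SEQ = [MISS, L1-HIT, L1-HIT, MISS, VC-HIT, L1-HIT, MISS, VC-HIT, MISS, VC-HIT, L1-HIT, VC-HIT, L1-HIT, L1-HIT]

  [0] addr=0x7b blk=7 s=3: MISS | VC []
  [1] addr=0x76 blk=7 s=3: L1-HIT | VC []
  [2] addr=0x7f blk=7 s=3: L1-HIT | VC []
  [3] addr=0xfc blk=15 s=3: MISS | VC [7]
  [4] addr=0x7a blk=7 s=3: VC-HIT | VC [15]
  [5] addr=0x75 blk=7 s=3: L1-HIT | VC [15]
  [6] addr=0x138 blk=19 s=3: MISS | VC [15, 7]
  [7] addr=0xf5 blk=15 s=3: VC-HIT | VC [19, 7]
  [8] addr=0x1c0 blk=28 s=0: MISS | VC [19, 7]
  [9] addr=0x75 blk=7 s=3: VC-HIT | VC [19, 15]
  [10] addr=0x1c3 blk=28 s=0: L1-HIT | VC [19, 15]
  [11] addr=0xfc blk=15 s=3: VC-HIT | VC [19, 7]
  [12] addr=0xf7 blk=15 s=3: L1-HIT | VC [19, 7]
  [13] addr=0xf6 blk=15 s=3: L1-HIT | VC [19, 7]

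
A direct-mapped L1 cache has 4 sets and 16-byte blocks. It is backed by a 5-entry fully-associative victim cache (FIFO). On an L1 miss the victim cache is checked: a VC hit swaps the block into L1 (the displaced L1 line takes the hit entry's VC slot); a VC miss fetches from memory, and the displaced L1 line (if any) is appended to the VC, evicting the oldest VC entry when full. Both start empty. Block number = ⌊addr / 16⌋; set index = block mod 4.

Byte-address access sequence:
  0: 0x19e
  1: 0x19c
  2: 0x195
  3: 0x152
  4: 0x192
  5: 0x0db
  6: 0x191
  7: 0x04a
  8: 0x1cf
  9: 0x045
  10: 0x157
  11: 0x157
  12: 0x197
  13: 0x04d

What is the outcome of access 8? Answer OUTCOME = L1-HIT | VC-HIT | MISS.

OUTCOME = MISS

  [0] addr=0x19e blk=25 s=1: MISS | VC []
  [1] addr=0x19c blk=25 s=1: L1-HIT | VC []
  [2] addr=0x195 blk=25 s=1: L1-HIT | VC []
  [3] addr=0x152 blk=21 s=1: MISS | VC [25]
  [4] addr=0x192 blk=25 s=1: VC-HIT | VC [21]
  [5] addr=0xdb blk=13 s=1: MISS | VC [21, 25]
  [6] addr=0x191 blk=25 s=1: VC-HIT | VC [21, 13]
  [7] addr=0x4a blk=4 s=0: MISS | VC [21, 13]
  [8] addr=0x1cf blk=28 s=0: MISS | VC [21, 13, 4]
  [9] addr=0x45 blk=4 s=0: VC-HIT | VC [21, 13, 28]
  [10] addr=0x157 blk=21 s=1: VC-HIT | VC [25, 13, 28]
  [11] addr=0x157 blk=21 s=1: L1-HIT | VC [25, 13, 28]
  [12] addr=0x197 blk=25 s=1: VC-HIT | VC [21, 13, 28]
  [13] addr=0x4d blk=4 s=0: L1-HIT | VC [21, 13, 28]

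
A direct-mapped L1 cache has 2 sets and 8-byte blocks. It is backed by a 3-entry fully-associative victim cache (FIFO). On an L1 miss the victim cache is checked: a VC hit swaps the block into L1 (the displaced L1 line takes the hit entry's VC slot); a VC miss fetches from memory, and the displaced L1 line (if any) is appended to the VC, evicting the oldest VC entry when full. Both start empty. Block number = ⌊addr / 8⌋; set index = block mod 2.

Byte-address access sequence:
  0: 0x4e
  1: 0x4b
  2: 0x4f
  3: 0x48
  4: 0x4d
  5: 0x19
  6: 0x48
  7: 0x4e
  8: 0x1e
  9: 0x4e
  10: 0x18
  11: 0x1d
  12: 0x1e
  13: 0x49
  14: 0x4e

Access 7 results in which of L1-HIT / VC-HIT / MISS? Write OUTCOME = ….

#0 0x4e→b9/s1 MISS; vc=[]
#1 0x4b→b9/s1 L1-HIT; vc=[]
#2 0x4f→b9/s1 L1-HIT; vc=[]
#3 0x48→b9/s1 L1-HIT; vc=[]
#4 0x4d→b9/s1 L1-HIT; vc=[]
#5 0x19→b3/s1 MISS; vc=[9]
#6 0x48→b9/s1 VC-HIT; vc=[3]
#7 0x4e→b9/s1 L1-HIT; vc=[3]
#8 0x1e→b3/s1 VC-HIT; vc=[9]
#9 0x4e→b9/s1 VC-HIT; vc=[3]
#10 0x18→b3/s1 VC-HIT; vc=[9]
#11 0x1d→b3/s1 L1-HIT; vc=[9]
#12 0x1e→b3/s1 L1-HIT; vc=[9]
#13 0x49→b9/s1 VC-HIT; vc=[3]
#14 0x4e→b9/s1 L1-HIT; vc=[3]

OUTCOME = L1-HIT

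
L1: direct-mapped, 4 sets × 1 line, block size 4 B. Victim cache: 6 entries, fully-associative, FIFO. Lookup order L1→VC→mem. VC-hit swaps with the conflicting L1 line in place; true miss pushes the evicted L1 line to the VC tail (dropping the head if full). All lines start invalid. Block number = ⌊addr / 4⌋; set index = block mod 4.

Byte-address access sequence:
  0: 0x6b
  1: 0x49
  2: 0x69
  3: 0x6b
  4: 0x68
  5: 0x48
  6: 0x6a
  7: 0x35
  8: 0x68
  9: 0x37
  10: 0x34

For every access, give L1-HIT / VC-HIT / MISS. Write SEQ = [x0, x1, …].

SEQ = [MISS, MISS, VC-HIT, L1-HIT, L1-HIT, VC-HIT, VC-HIT, MISS, L1-HIT, L1-HIT, L1-HIT]

0: 0x6b (blk 26, set 2) → MISS  vc=[]
1: 0x49 (blk 18, set 2) → MISS  vc=[26]
2: 0x69 (blk 26, set 2) → VC-HIT  vc=[18]
3: 0x6b (blk 26, set 2) → L1-HIT  vc=[18]
4: 0x68 (blk 26, set 2) → L1-HIT  vc=[18]
5: 0x48 (blk 18, set 2) → VC-HIT  vc=[26]
6: 0x6a (blk 26, set 2) → VC-HIT  vc=[18]
7: 0x35 (blk 13, set 1) → MISS  vc=[18]
8: 0x68 (blk 26, set 2) → L1-HIT  vc=[18]
9: 0x37 (blk 13, set 1) → L1-HIT  vc=[18]
10: 0x34 (blk 13, set 1) → L1-HIT  vc=[18]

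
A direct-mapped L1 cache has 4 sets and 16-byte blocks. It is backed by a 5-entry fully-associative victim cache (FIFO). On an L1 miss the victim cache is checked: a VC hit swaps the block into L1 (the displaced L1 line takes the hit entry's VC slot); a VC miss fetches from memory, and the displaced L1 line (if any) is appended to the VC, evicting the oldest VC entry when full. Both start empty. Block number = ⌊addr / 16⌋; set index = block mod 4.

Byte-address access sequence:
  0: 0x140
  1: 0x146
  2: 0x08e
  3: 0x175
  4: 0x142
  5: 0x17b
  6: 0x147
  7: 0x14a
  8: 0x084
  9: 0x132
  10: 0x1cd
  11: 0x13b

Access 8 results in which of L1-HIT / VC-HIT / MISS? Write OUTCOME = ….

#0 0x140→b20/s0 MISS; vc=[]
#1 0x146→b20/s0 L1-HIT; vc=[]
#2 0x8e→b8/s0 MISS; vc=[20]
#3 0x175→b23/s3 MISS; vc=[20]
#4 0x142→b20/s0 VC-HIT; vc=[8]
#5 0x17b→b23/s3 L1-HIT; vc=[8]
#6 0x147→b20/s0 L1-HIT; vc=[8]
#7 0x14a→b20/s0 L1-HIT; vc=[8]
#8 0x84→b8/s0 VC-HIT; vc=[20]
#9 0x132→b19/s3 MISS; vc=[20,23]
#10 0x1cd→b28/s0 MISS; vc=[20,23,8]
#11 0x13b→b19/s3 L1-HIT; vc=[20,23,8]

OUTCOME = VC-HIT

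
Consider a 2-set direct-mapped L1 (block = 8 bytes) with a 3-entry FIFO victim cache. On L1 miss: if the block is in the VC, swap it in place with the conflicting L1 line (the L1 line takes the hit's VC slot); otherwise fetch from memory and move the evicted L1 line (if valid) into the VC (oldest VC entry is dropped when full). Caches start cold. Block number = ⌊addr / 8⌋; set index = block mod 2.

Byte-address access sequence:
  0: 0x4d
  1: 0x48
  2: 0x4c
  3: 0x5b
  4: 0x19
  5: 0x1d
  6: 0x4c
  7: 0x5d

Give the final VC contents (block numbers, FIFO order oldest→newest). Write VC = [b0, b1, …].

VC = [3, 9]

0: 0x4d (blk 9, set 1) → MISS  vc=[]
1: 0x48 (blk 9, set 1) → L1-HIT  vc=[]
2: 0x4c (blk 9, set 1) → L1-HIT  vc=[]
3: 0x5b (blk 11, set 1) → MISS  vc=[9]
4: 0x19 (blk 3, set 1) → MISS  vc=[9, 11]
5: 0x1d (blk 3, set 1) → L1-HIT  vc=[9, 11]
6: 0x4c (blk 9, set 1) → VC-HIT  vc=[3, 11]
7: 0x5d (blk 11, set 1) → VC-HIT  vc=[3, 9]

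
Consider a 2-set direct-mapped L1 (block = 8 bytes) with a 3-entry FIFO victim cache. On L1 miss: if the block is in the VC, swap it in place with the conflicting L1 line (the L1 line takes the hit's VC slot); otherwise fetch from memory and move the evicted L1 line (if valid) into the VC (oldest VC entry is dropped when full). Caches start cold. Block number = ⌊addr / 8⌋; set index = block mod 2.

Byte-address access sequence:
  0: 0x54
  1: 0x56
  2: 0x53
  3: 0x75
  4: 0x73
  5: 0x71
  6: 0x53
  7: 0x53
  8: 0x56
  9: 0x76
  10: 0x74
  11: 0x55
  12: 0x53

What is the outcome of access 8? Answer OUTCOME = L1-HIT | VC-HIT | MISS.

0: 0x54 (blk 10, set 0) → MISS  vc=[]
1: 0x56 (blk 10, set 0) → L1-HIT  vc=[]
2: 0x53 (blk 10, set 0) → L1-HIT  vc=[]
3: 0x75 (blk 14, set 0) → MISS  vc=[10]
4: 0x73 (blk 14, set 0) → L1-HIT  vc=[10]
5: 0x71 (blk 14, set 0) → L1-HIT  vc=[10]
6: 0x53 (blk 10, set 0) → VC-HIT  vc=[14]
7: 0x53 (blk 10, set 0) → L1-HIT  vc=[14]
8: 0x56 (blk 10, set 0) → L1-HIT  vc=[14]
9: 0x76 (blk 14, set 0) → VC-HIT  vc=[10]
10: 0x74 (blk 14, set 0) → L1-HIT  vc=[10]
11: 0x55 (blk 10, set 0) → VC-HIT  vc=[14]
12: 0x53 (blk 10, set 0) → L1-HIT  vc=[14]

OUTCOME = L1-HIT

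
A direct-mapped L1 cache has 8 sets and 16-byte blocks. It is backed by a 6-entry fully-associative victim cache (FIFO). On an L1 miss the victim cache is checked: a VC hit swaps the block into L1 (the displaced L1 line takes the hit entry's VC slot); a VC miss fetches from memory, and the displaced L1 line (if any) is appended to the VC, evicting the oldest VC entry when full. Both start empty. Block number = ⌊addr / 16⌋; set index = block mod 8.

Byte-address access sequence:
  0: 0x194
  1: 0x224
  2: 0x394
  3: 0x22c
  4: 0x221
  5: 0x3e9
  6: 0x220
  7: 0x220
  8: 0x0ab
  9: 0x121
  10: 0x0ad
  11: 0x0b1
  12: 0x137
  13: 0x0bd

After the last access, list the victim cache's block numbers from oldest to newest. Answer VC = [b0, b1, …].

#0 0x194→b25/s1 MISS; vc=[]
#1 0x224→b34/s2 MISS; vc=[]
#2 0x394→b57/s1 MISS; vc=[25]
#3 0x22c→b34/s2 L1-HIT; vc=[25]
#4 0x221→b34/s2 L1-HIT; vc=[25]
#5 0x3e9→b62/s6 MISS; vc=[25]
#6 0x220→b34/s2 L1-HIT; vc=[25]
#7 0x220→b34/s2 L1-HIT; vc=[25]
#8 0xab→b10/s2 MISS; vc=[25,34]
#9 0x121→b18/s2 MISS; vc=[25,34,10]
#10 0xad→b10/s2 VC-HIT; vc=[25,34,18]
#11 0xb1→b11/s3 MISS; vc=[25,34,18]
#12 0x137→b19/s3 MISS; vc=[25,34,18,11]
#13 0xbd→b11/s3 VC-HIT; vc=[25,34,18,19]

VC = [25, 34, 18, 19]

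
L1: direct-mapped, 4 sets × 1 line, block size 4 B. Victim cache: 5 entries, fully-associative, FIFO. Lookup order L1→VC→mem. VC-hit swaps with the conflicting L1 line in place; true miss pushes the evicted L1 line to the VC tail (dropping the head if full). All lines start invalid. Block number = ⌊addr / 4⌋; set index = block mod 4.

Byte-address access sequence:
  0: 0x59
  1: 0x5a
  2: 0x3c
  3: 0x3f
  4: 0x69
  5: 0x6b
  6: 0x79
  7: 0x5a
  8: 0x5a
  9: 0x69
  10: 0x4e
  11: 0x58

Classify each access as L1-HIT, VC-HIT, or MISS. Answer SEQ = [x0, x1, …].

0: 0x59 (blk 22, set 2) → MISS  vc=[]
1: 0x5a (blk 22, set 2) → L1-HIT  vc=[]
2: 0x3c (blk 15, set 3) → MISS  vc=[]
3: 0x3f (blk 15, set 3) → L1-HIT  vc=[]
4: 0x69 (blk 26, set 2) → MISS  vc=[22]
5: 0x6b (blk 26, set 2) → L1-HIT  vc=[22]
6: 0x79 (blk 30, set 2) → MISS  vc=[22, 26]
7: 0x5a (blk 22, set 2) → VC-HIT  vc=[30, 26]
8: 0x5a (blk 22, set 2) → L1-HIT  vc=[30, 26]
9: 0x69 (blk 26, set 2) → VC-HIT  vc=[30, 22]
10: 0x4e (blk 19, set 3) → MISS  vc=[30, 22, 15]
11: 0x58 (blk 22, set 2) → VC-HIT  vc=[30, 26, 15]

SEQ = [MISS, L1-HIT, MISS, L1-HIT, MISS, L1-HIT, MISS, VC-HIT, L1-HIT, VC-HIT, MISS, VC-HIT]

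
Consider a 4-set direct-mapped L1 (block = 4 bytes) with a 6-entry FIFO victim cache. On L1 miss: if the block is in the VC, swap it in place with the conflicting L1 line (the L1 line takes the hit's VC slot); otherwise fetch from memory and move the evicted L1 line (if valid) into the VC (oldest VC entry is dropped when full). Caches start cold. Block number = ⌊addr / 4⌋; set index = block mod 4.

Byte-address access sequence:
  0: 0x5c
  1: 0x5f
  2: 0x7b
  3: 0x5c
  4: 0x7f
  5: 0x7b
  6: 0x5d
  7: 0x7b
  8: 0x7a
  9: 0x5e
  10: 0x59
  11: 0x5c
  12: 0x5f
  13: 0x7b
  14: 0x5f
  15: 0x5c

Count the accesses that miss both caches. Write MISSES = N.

MISSES = 4

  [0] addr=0x5c blk=23 s=3: MISS | VC []
  [1] addr=0x5f blk=23 s=3: L1-HIT | VC []
  [2] addr=0x7b blk=30 s=2: MISS | VC []
  [3] addr=0x5c blk=23 s=3: L1-HIT | VC []
  [4] addr=0x7f blk=31 s=3: MISS | VC [23]
  [5] addr=0x7b blk=30 s=2: L1-HIT | VC [23]
  [6] addr=0x5d blk=23 s=3: VC-HIT | VC [31]
  [7] addr=0x7b blk=30 s=2: L1-HIT | VC [31]
  [8] addr=0x7a blk=30 s=2: L1-HIT | VC [31]
  [9] addr=0x5e blk=23 s=3: L1-HIT | VC [31]
  [10] addr=0x59 blk=22 s=2: MISS | VC [31, 30]
  [11] addr=0x5c blk=23 s=3: L1-HIT | VC [31, 30]
  [12] addr=0x5f blk=23 s=3: L1-HIT | VC [31, 30]
  [13] addr=0x7b blk=30 s=2: VC-HIT | VC [31, 22]
  [14] addr=0x5f blk=23 s=3: L1-HIT | VC [31, 22]
  [15] addr=0x5c blk=23 s=3: L1-HIT | VC [31, 22]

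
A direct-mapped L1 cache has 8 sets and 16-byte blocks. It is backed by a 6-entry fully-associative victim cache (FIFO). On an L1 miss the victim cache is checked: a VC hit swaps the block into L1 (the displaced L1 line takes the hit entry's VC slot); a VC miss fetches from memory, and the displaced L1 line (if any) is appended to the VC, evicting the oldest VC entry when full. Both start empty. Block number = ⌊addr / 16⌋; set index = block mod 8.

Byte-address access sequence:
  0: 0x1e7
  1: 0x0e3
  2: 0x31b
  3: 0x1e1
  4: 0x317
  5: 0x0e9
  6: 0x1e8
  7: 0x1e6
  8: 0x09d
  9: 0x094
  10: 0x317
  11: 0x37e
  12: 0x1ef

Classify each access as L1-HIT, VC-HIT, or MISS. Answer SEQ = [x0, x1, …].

SEQ = [MISS, MISS, MISS, VC-HIT, L1-HIT, VC-HIT, VC-HIT, L1-HIT, MISS, L1-HIT, VC-HIT, MISS, L1-HIT]

#0 0x1e7→b30/s6 MISS; vc=[]
#1 0xe3→b14/s6 MISS; vc=[30]
#2 0x31b→b49/s1 MISS; vc=[30]
#3 0x1e1→b30/s6 VC-HIT; vc=[14]
#4 0x317→b49/s1 L1-HIT; vc=[14]
#5 0xe9→b14/s6 VC-HIT; vc=[30]
#6 0x1e8→b30/s6 VC-HIT; vc=[14]
#7 0x1e6→b30/s6 L1-HIT; vc=[14]
#8 0x9d→b9/s1 MISS; vc=[14,49]
#9 0x94→b9/s1 L1-HIT; vc=[14,49]
#10 0x317→b49/s1 VC-HIT; vc=[14,9]
#11 0x37e→b55/s7 MISS; vc=[14,9]
#12 0x1ef→b30/s6 L1-HIT; vc=[14,9]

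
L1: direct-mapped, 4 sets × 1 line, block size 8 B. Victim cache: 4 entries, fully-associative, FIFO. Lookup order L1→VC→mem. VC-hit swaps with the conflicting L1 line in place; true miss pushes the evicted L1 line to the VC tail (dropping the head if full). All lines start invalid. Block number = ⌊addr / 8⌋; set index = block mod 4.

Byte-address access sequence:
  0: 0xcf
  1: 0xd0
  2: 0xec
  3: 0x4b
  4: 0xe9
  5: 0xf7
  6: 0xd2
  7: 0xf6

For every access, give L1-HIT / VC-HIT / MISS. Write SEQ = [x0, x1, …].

  [0] addr=0xcf blk=25 s=1: MISS | VC []
  [1] addr=0xd0 blk=26 s=2: MISS | VC []
  [2] addr=0xec blk=29 s=1: MISS | VC [25]
  [3] addr=0x4b blk=9 s=1: MISS | VC [25, 29]
  [4] addr=0xe9 blk=29 s=1: VC-HIT | VC [25, 9]
  [5] addr=0xf7 blk=30 s=2: MISS | VC [25, 9, 26]
  [6] addr=0xd2 blk=26 s=2: VC-HIT | VC [25, 9, 30]
  [7] addr=0xf6 blk=30 s=2: VC-HIT | VC [25, 9, 26]

SEQ = [MISS, MISS, MISS, MISS, VC-HIT, MISS, VC-HIT, VC-HIT]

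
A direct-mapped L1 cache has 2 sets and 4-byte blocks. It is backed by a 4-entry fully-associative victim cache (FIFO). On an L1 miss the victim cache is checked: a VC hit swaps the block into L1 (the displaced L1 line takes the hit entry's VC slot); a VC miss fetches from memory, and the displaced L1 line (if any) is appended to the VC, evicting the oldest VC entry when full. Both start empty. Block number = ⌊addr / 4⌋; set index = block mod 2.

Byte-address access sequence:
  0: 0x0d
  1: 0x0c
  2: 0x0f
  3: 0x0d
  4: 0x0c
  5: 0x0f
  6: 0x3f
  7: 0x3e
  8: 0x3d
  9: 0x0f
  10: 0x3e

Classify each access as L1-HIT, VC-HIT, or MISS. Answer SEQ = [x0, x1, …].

  [0] addr=0xd blk=3 s=1: MISS | VC []
  [1] addr=0xc blk=3 s=1: L1-HIT | VC []
  [2] addr=0xf blk=3 s=1: L1-HIT | VC []
  [3] addr=0xd blk=3 s=1: L1-HIT | VC []
  [4] addr=0xc blk=3 s=1: L1-HIT | VC []
  [5] addr=0xf blk=3 s=1: L1-HIT | VC []
  [6] addr=0x3f blk=15 s=1: MISS | VC [3]
  [7] addr=0x3e blk=15 s=1: L1-HIT | VC [3]
  [8] addr=0x3d blk=15 s=1: L1-HIT | VC [3]
  [9] addr=0xf blk=3 s=1: VC-HIT | VC [15]
  [10] addr=0x3e blk=15 s=1: VC-HIT | VC [3]

SEQ = [MISS, L1-HIT, L1-HIT, L1-HIT, L1-HIT, L1-HIT, MISS, L1-HIT, L1-HIT, VC-HIT, VC-HIT]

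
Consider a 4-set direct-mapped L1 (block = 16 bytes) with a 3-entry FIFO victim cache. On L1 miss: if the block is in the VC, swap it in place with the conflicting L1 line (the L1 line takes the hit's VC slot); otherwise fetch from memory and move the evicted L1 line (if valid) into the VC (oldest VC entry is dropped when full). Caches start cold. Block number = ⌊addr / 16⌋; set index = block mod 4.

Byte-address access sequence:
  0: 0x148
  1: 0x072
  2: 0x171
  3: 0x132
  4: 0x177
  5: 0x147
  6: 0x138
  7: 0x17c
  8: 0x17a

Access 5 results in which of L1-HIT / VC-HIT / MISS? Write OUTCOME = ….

  [0] addr=0x148 blk=20 s=0: MISS | VC []
  [1] addr=0x72 blk=7 s=3: MISS | VC []
  [2] addr=0x171 blk=23 s=3: MISS | VC [7]
  [3] addr=0x132 blk=19 s=3: MISS | VC [7, 23]
  [4] addr=0x177 blk=23 s=3: VC-HIT | VC [7, 19]
  [5] addr=0x147 blk=20 s=0: L1-HIT | VC [7, 19]
  [6] addr=0x138 blk=19 s=3: VC-HIT | VC [7, 23]
  [7] addr=0x17c blk=23 s=3: VC-HIT | VC [7, 19]
  [8] addr=0x17a blk=23 s=3: L1-HIT | VC [7, 19]

OUTCOME = L1-HIT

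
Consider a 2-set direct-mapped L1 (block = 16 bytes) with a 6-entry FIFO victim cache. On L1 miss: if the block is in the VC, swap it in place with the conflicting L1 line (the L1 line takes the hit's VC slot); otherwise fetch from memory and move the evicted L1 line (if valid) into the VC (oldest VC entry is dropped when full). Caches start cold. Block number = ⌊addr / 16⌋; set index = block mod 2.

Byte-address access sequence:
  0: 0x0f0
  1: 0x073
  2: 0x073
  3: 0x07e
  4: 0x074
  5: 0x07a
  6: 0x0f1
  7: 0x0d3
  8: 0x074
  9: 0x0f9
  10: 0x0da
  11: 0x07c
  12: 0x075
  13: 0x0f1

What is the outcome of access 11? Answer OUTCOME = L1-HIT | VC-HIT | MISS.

OUTCOME = VC-HIT

#0 0xf0→b15/s1 MISS; vc=[]
#1 0x73→b7/s1 MISS; vc=[15]
#2 0x73→b7/s1 L1-HIT; vc=[15]
#3 0x7e→b7/s1 L1-HIT; vc=[15]
#4 0x74→b7/s1 L1-HIT; vc=[15]
#5 0x7a→b7/s1 L1-HIT; vc=[15]
#6 0xf1→b15/s1 VC-HIT; vc=[7]
#7 0xd3→b13/s1 MISS; vc=[7,15]
#8 0x74→b7/s1 VC-HIT; vc=[13,15]
#9 0xf9→b15/s1 VC-HIT; vc=[13,7]
#10 0xda→b13/s1 VC-HIT; vc=[15,7]
#11 0x7c→b7/s1 VC-HIT; vc=[15,13]
#12 0x75→b7/s1 L1-HIT; vc=[15,13]
#13 0xf1→b15/s1 VC-HIT; vc=[7,13]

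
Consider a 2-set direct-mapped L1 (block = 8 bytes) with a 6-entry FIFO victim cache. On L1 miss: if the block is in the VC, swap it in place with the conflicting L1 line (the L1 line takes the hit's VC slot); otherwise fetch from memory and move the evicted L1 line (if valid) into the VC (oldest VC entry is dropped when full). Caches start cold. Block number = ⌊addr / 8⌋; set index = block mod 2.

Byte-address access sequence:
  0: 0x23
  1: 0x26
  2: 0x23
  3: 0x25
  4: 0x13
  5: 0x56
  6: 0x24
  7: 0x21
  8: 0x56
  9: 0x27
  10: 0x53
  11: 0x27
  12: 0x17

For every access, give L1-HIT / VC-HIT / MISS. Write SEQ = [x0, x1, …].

#0 0x23→b4/s0 MISS; vc=[]
#1 0x26→b4/s0 L1-HIT; vc=[]
#2 0x23→b4/s0 L1-HIT; vc=[]
#3 0x25→b4/s0 L1-HIT; vc=[]
#4 0x13→b2/s0 MISS; vc=[4]
#5 0x56→b10/s0 MISS; vc=[4,2]
#6 0x24→b4/s0 VC-HIT; vc=[10,2]
#7 0x21→b4/s0 L1-HIT; vc=[10,2]
#8 0x56→b10/s0 VC-HIT; vc=[4,2]
#9 0x27→b4/s0 VC-HIT; vc=[10,2]
#10 0x53→b10/s0 VC-HIT; vc=[4,2]
#11 0x27→b4/s0 VC-HIT; vc=[10,2]
#12 0x17→b2/s0 VC-HIT; vc=[10,4]

SEQ = [MISS, L1-HIT, L1-HIT, L1-HIT, MISS, MISS, VC-HIT, L1-HIT, VC-HIT, VC-HIT, VC-HIT, VC-HIT, VC-HIT]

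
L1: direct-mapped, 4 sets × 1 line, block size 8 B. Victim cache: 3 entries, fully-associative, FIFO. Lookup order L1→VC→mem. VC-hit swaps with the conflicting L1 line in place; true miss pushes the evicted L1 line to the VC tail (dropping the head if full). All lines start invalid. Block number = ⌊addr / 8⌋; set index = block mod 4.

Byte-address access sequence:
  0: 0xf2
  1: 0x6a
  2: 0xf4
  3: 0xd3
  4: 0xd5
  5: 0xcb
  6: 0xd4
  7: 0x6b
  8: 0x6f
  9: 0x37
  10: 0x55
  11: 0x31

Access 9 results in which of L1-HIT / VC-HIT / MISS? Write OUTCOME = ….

OUTCOME = MISS

0: 0xf2 (blk 30, set 2) → MISS  vc=[]
1: 0x6a (blk 13, set 1) → MISS  vc=[]
2: 0xf4 (blk 30, set 2) → L1-HIT  vc=[]
3: 0xd3 (blk 26, set 2) → MISS  vc=[30]
4: 0xd5 (blk 26, set 2) → L1-HIT  vc=[30]
5: 0xcb (blk 25, set 1) → MISS  vc=[30, 13]
6: 0xd4 (blk 26, set 2) → L1-HIT  vc=[30, 13]
7: 0x6b (blk 13, set 1) → VC-HIT  vc=[30, 25]
8: 0x6f (blk 13, set 1) → L1-HIT  vc=[30, 25]
9: 0x37 (blk 6, set 2) → MISS  vc=[30, 25, 26]
10: 0x55 (blk 10, set 2) → MISS  vc=[25, 26, 6]
11: 0x31 (blk 6, set 2) → VC-HIT  vc=[25, 26, 10]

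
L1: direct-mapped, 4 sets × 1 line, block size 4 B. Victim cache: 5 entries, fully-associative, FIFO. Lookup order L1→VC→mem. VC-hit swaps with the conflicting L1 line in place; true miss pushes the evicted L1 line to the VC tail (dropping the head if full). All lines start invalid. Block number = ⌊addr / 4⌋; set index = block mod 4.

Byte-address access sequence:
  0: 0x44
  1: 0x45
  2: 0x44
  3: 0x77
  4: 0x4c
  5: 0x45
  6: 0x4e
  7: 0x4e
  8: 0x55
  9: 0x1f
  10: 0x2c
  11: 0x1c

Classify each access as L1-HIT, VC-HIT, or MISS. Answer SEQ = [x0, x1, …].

#0 0x44→b17/s1 MISS; vc=[]
#1 0x45→b17/s1 L1-HIT; vc=[]
#2 0x44→b17/s1 L1-HIT; vc=[]
#3 0x77→b29/s1 MISS; vc=[17]
#4 0x4c→b19/s3 MISS; vc=[17]
#5 0x45→b17/s1 VC-HIT; vc=[29]
#6 0x4e→b19/s3 L1-HIT; vc=[29]
#7 0x4e→b19/s3 L1-HIT; vc=[29]
#8 0x55→b21/s1 MISS; vc=[29,17]
#9 0x1f→b7/s3 MISS; vc=[29,17,19]
#10 0x2c→b11/s3 MISS; vc=[29,17,19,7]
#11 0x1c→b7/s3 VC-HIT; vc=[29,17,19,11]

SEQ = [MISS, L1-HIT, L1-HIT, MISS, MISS, VC-HIT, L1-HIT, L1-HIT, MISS, MISS, MISS, VC-HIT]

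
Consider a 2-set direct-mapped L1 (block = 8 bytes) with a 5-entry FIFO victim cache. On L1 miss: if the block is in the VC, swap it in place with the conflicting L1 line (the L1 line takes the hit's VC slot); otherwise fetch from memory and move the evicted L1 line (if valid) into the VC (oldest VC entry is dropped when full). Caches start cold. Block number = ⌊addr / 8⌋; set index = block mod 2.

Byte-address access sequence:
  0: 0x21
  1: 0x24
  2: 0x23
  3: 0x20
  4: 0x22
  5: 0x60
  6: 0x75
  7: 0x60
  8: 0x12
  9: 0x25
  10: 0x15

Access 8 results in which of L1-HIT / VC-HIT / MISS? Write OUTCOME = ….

#0 0x21→b4/s0 MISS; vc=[]
#1 0x24→b4/s0 L1-HIT; vc=[]
#2 0x23→b4/s0 L1-HIT; vc=[]
#3 0x20→b4/s0 L1-HIT; vc=[]
#4 0x22→b4/s0 L1-HIT; vc=[]
#5 0x60→b12/s0 MISS; vc=[4]
#6 0x75→b14/s0 MISS; vc=[4,12]
#7 0x60→b12/s0 VC-HIT; vc=[4,14]
#8 0x12→b2/s0 MISS; vc=[4,14,12]
#9 0x25→b4/s0 VC-HIT; vc=[2,14,12]
#10 0x15→b2/s0 VC-HIT; vc=[4,14,12]

OUTCOME = MISS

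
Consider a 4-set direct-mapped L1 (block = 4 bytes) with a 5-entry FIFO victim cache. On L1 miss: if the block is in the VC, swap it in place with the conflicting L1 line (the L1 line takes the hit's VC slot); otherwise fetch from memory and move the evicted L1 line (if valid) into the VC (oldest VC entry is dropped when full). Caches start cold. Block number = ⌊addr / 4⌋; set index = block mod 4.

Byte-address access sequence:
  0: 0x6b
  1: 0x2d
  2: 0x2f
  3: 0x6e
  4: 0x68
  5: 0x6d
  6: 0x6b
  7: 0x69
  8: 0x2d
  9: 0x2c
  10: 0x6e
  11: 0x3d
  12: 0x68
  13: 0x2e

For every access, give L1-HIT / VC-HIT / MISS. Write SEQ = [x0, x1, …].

0: 0x6b (blk 26, set 2) → MISS  vc=[]
1: 0x2d (blk 11, set 3) → MISS  vc=[]
2: 0x2f (blk 11, set 3) → L1-HIT  vc=[]
3: 0x6e (blk 27, set 3) → MISS  vc=[11]
4: 0x68 (blk 26, set 2) → L1-HIT  vc=[11]
5: 0x6d (blk 27, set 3) → L1-HIT  vc=[11]
6: 0x6b (blk 26, set 2) → L1-HIT  vc=[11]
7: 0x69 (blk 26, set 2) → L1-HIT  vc=[11]
8: 0x2d (blk 11, set 3) → VC-HIT  vc=[27]
9: 0x2c (blk 11, set 3) → L1-HIT  vc=[27]
10: 0x6e (blk 27, set 3) → VC-HIT  vc=[11]
11: 0x3d (blk 15, set 3) → MISS  vc=[11, 27]
12: 0x68 (blk 26, set 2) → L1-HIT  vc=[11, 27]
13: 0x2e (blk 11, set 3) → VC-HIT  vc=[15, 27]

SEQ = [MISS, MISS, L1-HIT, MISS, L1-HIT, L1-HIT, L1-HIT, L1-HIT, VC-HIT, L1-HIT, VC-HIT, MISS, L1-HIT, VC-HIT]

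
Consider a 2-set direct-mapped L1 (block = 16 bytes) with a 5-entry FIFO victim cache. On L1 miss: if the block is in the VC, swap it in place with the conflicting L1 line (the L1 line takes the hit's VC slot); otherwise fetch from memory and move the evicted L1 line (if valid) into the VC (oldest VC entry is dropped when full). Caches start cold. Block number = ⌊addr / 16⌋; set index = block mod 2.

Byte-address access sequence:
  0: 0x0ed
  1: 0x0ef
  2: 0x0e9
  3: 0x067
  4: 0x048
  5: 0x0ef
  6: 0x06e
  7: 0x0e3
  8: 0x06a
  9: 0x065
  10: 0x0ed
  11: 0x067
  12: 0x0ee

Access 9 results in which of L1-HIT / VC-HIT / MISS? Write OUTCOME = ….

0: 0xed (blk 14, set 0) → MISS  vc=[]
1: 0xef (blk 14, set 0) → L1-HIT  vc=[]
2: 0xe9 (blk 14, set 0) → L1-HIT  vc=[]
3: 0x67 (blk 6, set 0) → MISS  vc=[14]
4: 0x48 (blk 4, set 0) → MISS  vc=[14, 6]
5: 0xef (blk 14, set 0) → VC-HIT  vc=[4, 6]
6: 0x6e (blk 6, set 0) → VC-HIT  vc=[4, 14]
7: 0xe3 (blk 14, set 0) → VC-HIT  vc=[4, 6]
8: 0x6a (blk 6, set 0) → VC-HIT  vc=[4, 14]
9: 0x65 (blk 6, set 0) → L1-HIT  vc=[4, 14]
10: 0xed (blk 14, set 0) → VC-HIT  vc=[4, 6]
11: 0x67 (blk 6, set 0) → VC-HIT  vc=[4, 14]
12: 0xee (blk 14, set 0) → VC-HIT  vc=[4, 6]

OUTCOME = L1-HIT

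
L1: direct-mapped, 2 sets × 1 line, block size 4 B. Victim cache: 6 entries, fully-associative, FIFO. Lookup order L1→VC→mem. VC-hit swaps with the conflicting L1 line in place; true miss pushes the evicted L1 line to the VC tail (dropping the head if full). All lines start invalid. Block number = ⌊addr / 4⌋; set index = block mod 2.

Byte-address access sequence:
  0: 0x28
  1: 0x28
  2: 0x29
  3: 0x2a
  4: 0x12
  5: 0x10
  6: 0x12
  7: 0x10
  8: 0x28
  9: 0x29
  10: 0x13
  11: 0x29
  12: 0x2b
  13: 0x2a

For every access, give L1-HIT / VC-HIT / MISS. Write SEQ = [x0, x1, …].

SEQ = [MISS, L1-HIT, L1-HIT, L1-HIT, MISS, L1-HIT, L1-HIT, L1-HIT, VC-HIT, L1-HIT, VC-HIT, VC-HIT, L1-HIT, L1-HIT]

0: 0x28 (blk 10, set 0) → MISS  vc=[]
1: 0x28 (blk 10, set 0) → L1-HIT  vc=[]
2: 0x29 (blk 10, set 0) → L1-HIT  vc=[]
3: 0x2a (blk 10, set 0) → L1-HIT  vc=[]
4: 0x12 (blk 4, set 0) → MISS  vc=[10]
5: 0x10 (blk 4, set 0) → L1-HIT  vc=[10]
6: 0x12 (blk 4, set 0) → L1-HIT  vc=[10]
7: 0x10 (blk 4, set 0) → L1-HIT  vc=[10]
8: 0x28 (blk 10, set 0) → VC-HIT  vc=[4]
9: 0x29 (blk 10, set 0) → L1-HIT  vc=[4]
10: 0x13 (blk 4, set 0) → VC-HIT  vc=[10]
11: 0x29 (blk 10, set 0) → VC-HIT  vc=[4]
12: 0x2b (blk 10, set 0) → L1-HIT  vc=[4]
13: 0x2a (blk 10, set 0) → L1-HIT  vc=[4]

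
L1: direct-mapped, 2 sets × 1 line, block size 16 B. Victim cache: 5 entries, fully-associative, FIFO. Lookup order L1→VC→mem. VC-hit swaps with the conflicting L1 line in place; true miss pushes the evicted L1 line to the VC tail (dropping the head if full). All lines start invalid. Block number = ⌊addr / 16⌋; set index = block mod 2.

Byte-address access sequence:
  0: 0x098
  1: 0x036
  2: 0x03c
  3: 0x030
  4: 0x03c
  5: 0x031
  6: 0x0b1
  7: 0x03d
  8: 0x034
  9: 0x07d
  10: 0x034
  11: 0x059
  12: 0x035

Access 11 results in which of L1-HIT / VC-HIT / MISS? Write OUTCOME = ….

OUTCOME = MISS

0: 0x98 (blk 9, set 1) → MISS  vc=[]
1: 0x36 (blk 3, set 1) → MISS  vc=[9]
2: 0x3c (blk 3, set 1) → L1-HIT  vc=[9]
3: 0x30 (blk 3, set 1) → L1-HIT  vc=[9]
4: 0x3c (blk 3, set 1) → L1-HIT  vc=[9]
5: 0x31 (blk 3, set 1) → L1-HIT  vc=[9]
6: 0xb1 (blk 11, set 1) → MISS  vc=[9, 3]
7: 0x3d (blk 3, set 1) → VC-HIT  vc=[9, 11]
8: 0x34 (blk 3, set 1) → L1-HIT  vc=[9, 11]
9: 0x7d (blk 7, set 1) → MISS  vc=[9, 11, 3]
10: 0x34 (blk 3, set 1) → VC-HIT  vc=[9, 11, 7]
11: 0x59 (blk 5, set 1) → MISS  vc=[9, 11, 7, 3]
12: 0x35 (blk 3, set 1) → VC-HIT  vc=[9, 11, 7, 5]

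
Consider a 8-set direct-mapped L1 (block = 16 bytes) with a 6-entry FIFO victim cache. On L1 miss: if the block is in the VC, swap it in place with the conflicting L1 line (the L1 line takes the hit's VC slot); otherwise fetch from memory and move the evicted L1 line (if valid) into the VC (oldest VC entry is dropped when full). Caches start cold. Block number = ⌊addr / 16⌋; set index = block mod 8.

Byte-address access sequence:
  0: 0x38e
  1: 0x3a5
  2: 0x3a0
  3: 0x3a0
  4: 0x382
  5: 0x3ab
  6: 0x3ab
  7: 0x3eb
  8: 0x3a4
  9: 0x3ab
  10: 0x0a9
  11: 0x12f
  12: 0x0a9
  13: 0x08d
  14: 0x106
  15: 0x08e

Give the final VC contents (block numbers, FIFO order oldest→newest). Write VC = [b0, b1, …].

VC = [58, 18, 56, 16]

#0 0x38e→b56/s0 MISS; vc=[]
#1 0x3a5→b58/s2 MISS; vc=[]
#2 0x3a0→b58/s2 L1-HIT; vc=[]
#3 0x3a0→b58/s2 L1-HIT; vc=[]
#4 0x382→b56/s0 L1-HIT; vc=[]
#5 0x3ab→b58/s2 L1-HIT; vc=[]
#6 0x3ab→b58/s2 L1-HIT; vc=[]
#7 0x3eb→b62/s6 MISS; vc=[]
#8 0x3a4→b58/s2 L1-HIT; vc=[]
#9 0x3ab→b58/s2 L1-HIT; vc=[]
#10 0xa9→b10/s2 MISS; vc=[58]
#11 0x12f→b18/s2 MISS; vc=[58,10]
#12 0xa9→b10/s2 VC-HIT; vc=[58,18]
#13 0x8d→b8/s0 MISS; vc=[58,18,56]
#14 0x106→b16/s0 MISS; vc=[58,18,56,8]
#15 0x8e→b8/s0 VC-HIT; vc=[58,18,56,16]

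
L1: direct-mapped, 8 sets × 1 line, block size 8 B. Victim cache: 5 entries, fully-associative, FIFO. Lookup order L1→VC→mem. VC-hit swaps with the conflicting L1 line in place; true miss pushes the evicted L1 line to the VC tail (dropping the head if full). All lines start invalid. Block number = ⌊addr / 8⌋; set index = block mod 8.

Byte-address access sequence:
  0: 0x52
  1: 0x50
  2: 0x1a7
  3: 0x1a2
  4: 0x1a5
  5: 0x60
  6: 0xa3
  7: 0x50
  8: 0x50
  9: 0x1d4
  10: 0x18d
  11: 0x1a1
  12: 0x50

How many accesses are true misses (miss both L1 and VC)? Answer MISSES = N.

MISSES = 6

  [0] addr=0x52 blk=10 s=2: MISS | VC []
  [1] addr=0x50 blk=10 s=2: L1-HIT | VC []
  [2] addr=0x1a7 blk=52 s=4: MISS | VC []
  [3] addr=0x1a2 blk=52 s=4: L1-HIT | VC []
  [4] addr=0x1a5 blk=52 s=4: L1-HIT | VC []
  [5] addr=0x60 blk=12 s=4: MISS | VC [52]
  [6] addr=0xa3 blk=20 s=4: MISS | VC [52, 12]
  [7] addr=0x50 blk=10 s=2: L1-HIT | VC [52, 12]
  [8] addr=0x50 blk=10 s=2: L1-HIT | VC [52, 12]
  [9] addr=0x1d4 blk=58 s=2: MISS | VC [52, 12, 10]
  [10] addr=0x18d blk=49 s=1: MISS | VC [52, 12, 10]
  [11] addr=0x1a1 blk=52 s=4: VC-HIT | VC [20, 12, 10]
  [12] addr=0x50 blk=10 s=2: VC-HIT | VC [20, 12, 58]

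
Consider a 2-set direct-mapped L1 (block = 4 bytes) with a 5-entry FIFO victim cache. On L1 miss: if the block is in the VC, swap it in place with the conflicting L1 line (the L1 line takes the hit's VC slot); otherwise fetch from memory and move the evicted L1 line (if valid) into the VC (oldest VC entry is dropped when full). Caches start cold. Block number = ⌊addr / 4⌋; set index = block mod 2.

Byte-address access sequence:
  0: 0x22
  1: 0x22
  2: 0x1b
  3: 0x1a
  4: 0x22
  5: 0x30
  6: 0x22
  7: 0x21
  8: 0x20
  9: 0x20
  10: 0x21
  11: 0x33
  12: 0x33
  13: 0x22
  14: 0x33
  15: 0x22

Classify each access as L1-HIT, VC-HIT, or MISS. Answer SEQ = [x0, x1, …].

0: 0x22 (blk 8, set 0) → MISS  vc=[]
1: 0x22 (blk 8, set 0) → L1-HIT  vc=[]
2: 0x1b (blk 6, set 0) → MISS  vc=[8]
3: 0x1a (blk 6, set 0) → L1-HIT  vc=[8]
4: 0x22 (blk 8, set 0) → VC-HIT  vc=[6]
5: 0x30 (blk 12, set 0) → MISS  vc=[6, 8]
6: 0x22 (blk 8, set 0) → VC-HIT  vc=[6, 12]
7: 0x21 (blk 8, set 0) → L1-HIT  vc=[6, 12]
8: 0x20 (blk 8, set 0) → L1-HIT  vc=[6, 12]
9: 0x20 (blk 8, set 0) → L1-HIT  vc=[6, 12]
10: 0x21 (blk 8, set 0) → L1-HIT  vc=[6, 12]
11: 0x33 (blk 12, set 0) → VC-HIT  vc=[6, 8]
12: 0x33 (blk 12, set 0) → L1-HIT  vc=[6, 8]
13: 0x22 (blk 8, set 0) → VC-HIT  vc=[6, 12]
14: 0x33 (blk 12, set 0) → VC-HIT  vc=[6, 8]
15: 0x22 (blk 8, set 0) → VC-HIT  vc=[6, 12]

SEQ = [MISS, L1-HIT, MISS, L1-HIT, VC-HIT, MISS, VC-HIT, L1-HIT, L1-HIT, L1-HIT, L1-HIT, VC-HIT, L1-HIT, VC-HIT, VC-HIT, VC-HIT]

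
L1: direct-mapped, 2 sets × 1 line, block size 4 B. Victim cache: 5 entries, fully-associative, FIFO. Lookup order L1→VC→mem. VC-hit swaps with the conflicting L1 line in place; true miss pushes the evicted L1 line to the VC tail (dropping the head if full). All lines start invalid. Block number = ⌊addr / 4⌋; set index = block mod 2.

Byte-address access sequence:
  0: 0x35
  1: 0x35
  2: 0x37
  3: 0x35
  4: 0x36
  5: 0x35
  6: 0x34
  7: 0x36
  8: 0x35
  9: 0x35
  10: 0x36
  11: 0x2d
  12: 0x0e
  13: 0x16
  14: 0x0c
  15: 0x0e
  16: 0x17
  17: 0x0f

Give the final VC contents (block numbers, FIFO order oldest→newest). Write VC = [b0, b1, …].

VC = [13, 11, 5]

  [0] addr=0x35 blk=13 s=1: MISS | VC []
  [1] addr=0x35 blk=13 s=1: L1-HIT | VC []
  [2] addr=0x37 blk=13 s=1: L1-HIT | VC []
  [3] addr=0x35 blk=13 s=1: L1-HIT | VC []
  [4] addr=0x36 blk=13 s=1: L1-HIT | VC []
  [5] addr=0x35 blk=13 s=1: L1-HIT | VC []
  [6] addr=0x34 blk=13 s=1: L1-HIT | VC []
  [7] addr=0x36 blk=13 s=1: L1-HIT | VC []
  [8] addr=0x35 blk=13 s=1: L1-HIT | VC []
  [9] addr=0x35 blk=13 s=1: L1-HIT | VC []
  [10] addr=0x36 blk=13 s=1: L1-HIT | VC []
  [11] addr=0x2d blk=11 s=1: MISS | VC [13]
  [12] addr=0xe blk=3 s=1: MISS | VC [13, 11]
  [13] addr=0x16 blk=5 s=1: MISS | VC [13, 11, 3]
  [14] addr=0xc blk=3 s=1: VC-HIT | VC [13, 11, 5]
  [15] addr=0xe blk=3 s=1: L1-HIT | VC [13, 11, 5]
  [16] addr=0x17 blk=5 s=1: VC-HIT | VC [13, 11, 3]
  [17] addr=0xf blk=3 s=1: VC-HIT | VC [13, 11, 5]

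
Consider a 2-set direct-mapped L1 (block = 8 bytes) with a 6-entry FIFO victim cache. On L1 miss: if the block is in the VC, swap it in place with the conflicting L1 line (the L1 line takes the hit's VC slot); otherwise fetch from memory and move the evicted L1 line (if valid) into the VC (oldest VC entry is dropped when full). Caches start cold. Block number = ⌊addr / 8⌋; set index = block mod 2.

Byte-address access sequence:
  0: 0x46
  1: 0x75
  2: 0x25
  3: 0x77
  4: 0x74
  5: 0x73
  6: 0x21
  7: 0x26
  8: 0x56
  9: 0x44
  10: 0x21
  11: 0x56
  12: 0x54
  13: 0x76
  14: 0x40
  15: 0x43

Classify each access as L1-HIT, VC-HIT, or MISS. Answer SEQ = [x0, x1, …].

SEQ = [MISS, MISS, MISS, VC-HIT, L1-HIT, L1-HIT, VC-HIT, L1-HIT, MISS, VC-HIT, VC-HIT, VC-HIT, L1-HIT, VC-HIT, VC-HIT, L1-HIT]

0: 0x46 (blk 8, set 0) → MISS  vc=[]
1: 0x75 (blk 14, set 0) → MISS  vc=[8]
2: 0x25 (blk 4, set 0) → MISS  vc=[8, 14]
3: 0x77 (blk 14, set 0) → VC-HIT  vc=[8, 4]
4: 0x74 (blk 14, set 0) → L1-HIT  vc=[8, 4]
5: 0x73 (blk 14, set 0) → L1-HIT  vc=[8, 4]
6: 0x21 (blk 4, set 0) → VC-HIT  vc=[8, 14]
7: 0x26 (blk 4, set 0) → L1-HIT  vc=[8, 14]
8: 0x56 (blk 10, set 0) → MISS  vc=[8, 14, 4]
9: 0x44 (blk 8, set 0) → VC-HIT  vc=[10, 14, 4]
10: 0x21 (blk 4, set 0) → VC-HIT  vc=[10, 14, 8]
11: 0x56 (blk 10, set 0) → VC-HIT  vc=[4, 14, 8]
12: 0x54 (blk 10, set 0) → L1-HIT  vc=[4, 14, 8]
13: 0x76 (blk 14, set 0) → VC-HIT  vc=[4, 10, 8]
14: 0x40 (blk 8, set 0) → VC-HIT  vc=[4, 10, 14]
15: 0x43 (blk 8, set 0) → L1-HIT  vc=[4, 10, 14]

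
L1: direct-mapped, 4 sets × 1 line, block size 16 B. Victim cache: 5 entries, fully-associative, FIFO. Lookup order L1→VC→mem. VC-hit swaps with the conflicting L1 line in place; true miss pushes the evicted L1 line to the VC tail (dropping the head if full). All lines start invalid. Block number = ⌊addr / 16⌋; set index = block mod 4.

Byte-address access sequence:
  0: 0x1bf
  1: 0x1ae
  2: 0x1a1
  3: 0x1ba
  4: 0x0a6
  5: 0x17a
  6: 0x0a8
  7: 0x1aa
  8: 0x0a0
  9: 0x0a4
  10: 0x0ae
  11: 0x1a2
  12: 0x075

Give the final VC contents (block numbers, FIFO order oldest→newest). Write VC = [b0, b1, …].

  [0] addr=0x1bf blk=27 s=3: MISS | VC []
  [1] addr=0x1ae blk=26 s=2: MISS | VC []
  [2] addr=0x1a1 blk=26 s=2: L1-HIT | VC []
  [3] addr=0x1ba blk=27 s=3: L1-HIT | VC []
  [4] addr=0xa6 blk=10 s=2: MISS | VC [26]
  [5] addr=0x17a blk=23 s=3: MISS | VC [26, 27]
  [6] addr=0xa8 blk=10 s=2: L1-HIT | VC [26, 27]
  [7] addr=0x1aa blk=26 s=2: VC-HIT | VC [10, 27]
  [8] addr=0xa0 blk=10 s=2: VC-HIT | VC [26, 27]
  [9] addr=0xa4 blk=10 s=2: L1-HIT | VC [26, 27]
  [10] addr=0xae blk=10 s=2: L1-HIT | VC [26, 27]
  [11] addr=0x1a2 blk=26 s=2: VC-HIT | VC [10, 27]
  [12] addr=0x75 blk=7 s=3: MISS | VC [10, 27, 23]

VC = [10, 27, 23]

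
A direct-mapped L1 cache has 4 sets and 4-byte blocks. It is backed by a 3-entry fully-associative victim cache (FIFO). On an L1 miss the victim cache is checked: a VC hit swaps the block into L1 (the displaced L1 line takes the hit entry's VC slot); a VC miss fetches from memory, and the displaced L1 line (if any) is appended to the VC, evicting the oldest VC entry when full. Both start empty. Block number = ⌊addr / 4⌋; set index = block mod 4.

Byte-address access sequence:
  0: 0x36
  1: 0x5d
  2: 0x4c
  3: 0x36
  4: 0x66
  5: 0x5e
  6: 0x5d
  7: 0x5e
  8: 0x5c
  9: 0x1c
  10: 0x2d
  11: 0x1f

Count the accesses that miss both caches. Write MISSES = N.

0: 0x36 (blk 13, set 1) → MISS  vc=[]
1: 0x5d (blk 23, set 3) → MISS  vc=[]
2: 0x4c (blk 19, set 3) → MISS  vc=[23]
3: 0x36 (blk 13, set 1) → L1-HIT  vc=[23]
4: 0x66 (blk 25, set 1) → MISS  vc=[23, 13]
5: 0x5e (blk 23, set 3) → VC-HIT  vc=[19, 13]
6: 0x5d (blk 23, set 3) → L1-HIT  vc=[19, 13]
7: 0x5e (blk 23, set 3) → L1-HIT  vc=[19, 13]
8: 0x5c (blk 23, set 3) → L1-HIT  vc=[19, 13]
9: 0x1c (blk 7, set 3) → MISS  vc=[19, 13, 23]
10: 0x2d (blk 11, set 3) → MISS  vc=[13, 23, 7]
11: 0x1f (blk 7, set 3) → VC-HIT  vc=[13, 23, 11]

MISSES = 6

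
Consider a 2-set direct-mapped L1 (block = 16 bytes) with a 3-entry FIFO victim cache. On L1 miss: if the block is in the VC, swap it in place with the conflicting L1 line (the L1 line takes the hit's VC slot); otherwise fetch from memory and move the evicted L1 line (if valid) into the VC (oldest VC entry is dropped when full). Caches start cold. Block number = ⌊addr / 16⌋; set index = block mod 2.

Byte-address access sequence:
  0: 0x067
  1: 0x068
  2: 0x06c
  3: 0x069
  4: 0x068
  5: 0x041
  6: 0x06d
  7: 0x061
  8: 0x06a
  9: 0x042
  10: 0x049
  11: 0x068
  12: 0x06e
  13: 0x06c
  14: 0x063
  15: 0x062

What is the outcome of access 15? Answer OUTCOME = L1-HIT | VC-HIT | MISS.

OUTCOME = L1-HIT

#0 0x67→b6/s0 MISS; vc=[]
#1 0x68→b6/s0 L1-HIT; vc=[]
#2 0x6c→b6/s0 L1-HIT; vc=[]
#3 0x69→b6/s0 L1-HIT; vc=[]
#4 0x68→b6/s0 L1-HIT; vc=[]
#5 0x41→b4/s0 MISS; vc=[6]
#6 0x6d→b6/s0 VC-HIT; vc=[4]
#7 0x61→b6/s0 L1-HIT; vc=[4]
#8 0x6a→b6/s0 L1-HIT; vc=[4]
#9 0x42→b4/s0 VC-HIT; vc=[6]
#10 0x49→b4/s0 L1-HIT; vc=[6]
#11 0x68→b6/s0 VC-HIT; vc=[4]
#12 0x6e→b6/s0 L1-HIT; vc=[4]
#13 0x6c→b6/s0 L1-HIT; vc=[4]
#14 0x63→b6/s0 L1-HIT; vc=[4]
#15 0x62→b6/s0 L1-HIT; vc=[4]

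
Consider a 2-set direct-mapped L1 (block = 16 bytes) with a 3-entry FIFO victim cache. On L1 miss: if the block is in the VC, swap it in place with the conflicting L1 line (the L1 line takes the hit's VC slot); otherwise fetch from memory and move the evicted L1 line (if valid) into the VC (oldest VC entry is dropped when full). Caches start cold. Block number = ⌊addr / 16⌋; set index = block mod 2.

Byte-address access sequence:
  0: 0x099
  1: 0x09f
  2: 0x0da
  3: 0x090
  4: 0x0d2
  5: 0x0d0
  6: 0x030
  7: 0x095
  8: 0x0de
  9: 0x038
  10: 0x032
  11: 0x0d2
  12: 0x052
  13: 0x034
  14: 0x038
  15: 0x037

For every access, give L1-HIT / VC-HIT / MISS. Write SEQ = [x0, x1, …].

#0 0x99→b9/s1 MISS; vc=[]
#1 0x9f→b9/s1 L1-HIT; vc=[]
#2 0xda→b13/s1 MISS; vc=[9]
#3 0x90→b9/s1 VC-HIT; vc=[13]
#4 0xd2→b13/s1 VC-HIT; vc=[9]
#5 0xd0→b13/s1 L1-HIT; vc=[9]
#6 0x30→b3/s1 MISS; vc=[9,13]
#7 0x95→b9/s1 VC-HIT; vc=[3,13]
#8 0xde→b13/s1 VC-HIT; vc=[3,9]
#9 0x38→b3/s1 VC-HIT; vc=[13,9]
#10 0x32→b3/s1 L1-HIT; vc=[13,9]
#11 0xd2→b13/s1 VC-HIT; vc=[3,9]
#12 0x52→b5/s1 MISS; vc=[3,9,13]
#13 0x34→b3/s1 VC-HIT; vc=[5,9,13]
#14 0x38→b3/s1 L1-HIT; vc=[5,9,13]
#15 0x37→b3/s1 L1-HIT; vc=[5,9,13]

SEQ = [MISS, L1-HIT, MISS, VC-HIT, VC-HIT, L1-HIT, MISS, VC-HIT, VC-HIT, VC-HIT, L1-HIT, VC-HIT, MISS, VC-HIT, L1-HIT, L1-HIT]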